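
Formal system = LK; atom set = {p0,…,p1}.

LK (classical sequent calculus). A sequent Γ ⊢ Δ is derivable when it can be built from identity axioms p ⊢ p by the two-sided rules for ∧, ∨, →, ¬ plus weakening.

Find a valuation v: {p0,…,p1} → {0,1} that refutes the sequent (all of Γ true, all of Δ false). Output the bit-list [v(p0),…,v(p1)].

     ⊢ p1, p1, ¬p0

Search for a countermodel by truth-table:
  v=00: Γ:[] Δ:[p1=F, p1=F, ¬p0=T] refutes=False
  v=01: Γ:[] Δ:[p1=T, p1=T, ¬p0=T] refutes=False
  v=10: Γ:[] Δ:[p1=F, p1=F, ¬p0=F] refutes=True  ← countermodel

Result: [1, 0]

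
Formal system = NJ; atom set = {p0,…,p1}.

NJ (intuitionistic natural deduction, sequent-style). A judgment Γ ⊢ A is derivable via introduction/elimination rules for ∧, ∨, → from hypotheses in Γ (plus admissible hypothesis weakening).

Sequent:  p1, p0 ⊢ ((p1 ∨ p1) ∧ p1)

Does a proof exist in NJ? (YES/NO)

Proof tree:
[∧I] p1, p0 ⊢ ((p1 ∨ p1) ∧ p1)
  [∨I₁] p1, p1 ⊢ (p1 ∨ p1)
    [Wk] p1, p1 ⊢ p1
      [Ax] p1 ⊢ p1
  [Wk] p1, p1, p0 ⊢ p1
    [Wk] p1, p1 ⊢ p1
      [Ax] p1 ⊢ p1

Result: YES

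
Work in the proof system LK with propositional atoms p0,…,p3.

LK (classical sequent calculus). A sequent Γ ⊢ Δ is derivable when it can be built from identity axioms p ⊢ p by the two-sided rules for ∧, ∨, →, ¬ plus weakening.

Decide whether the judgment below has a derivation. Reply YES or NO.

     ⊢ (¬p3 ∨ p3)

Derivation (root first):
[∨R]  ⊢ (¬p3 ∨ p3)
  [¬R]  ⊢ p3, ¬p3
    [Ax] p3 ⊢ p3

Result: YES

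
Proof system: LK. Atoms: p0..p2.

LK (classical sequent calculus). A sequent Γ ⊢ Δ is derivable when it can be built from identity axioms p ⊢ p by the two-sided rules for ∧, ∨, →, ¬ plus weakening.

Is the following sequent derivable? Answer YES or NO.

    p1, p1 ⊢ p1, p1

Derivation (root first):
[WR] p1, p1 ⊢ p1, p1
  [WL] p1, p1 ⊢ p1
    [Ax] p1 ⊢ p1

Result: YES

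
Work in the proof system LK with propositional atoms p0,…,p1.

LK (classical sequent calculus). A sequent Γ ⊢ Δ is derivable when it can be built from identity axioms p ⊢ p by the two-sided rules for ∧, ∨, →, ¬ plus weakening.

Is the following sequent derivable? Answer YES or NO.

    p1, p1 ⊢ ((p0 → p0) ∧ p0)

Truth-table refutation:
  v=00: Γ:[p1=F, p1=F] Δ:[((p0 → p0) ∧ p0)=F] refutes=False
  v=01: Γ:[p1=T, p1=T] Δ:[((p0 → p0) ∧ p0)=F] refutes=True  ← countermodel

Result: NO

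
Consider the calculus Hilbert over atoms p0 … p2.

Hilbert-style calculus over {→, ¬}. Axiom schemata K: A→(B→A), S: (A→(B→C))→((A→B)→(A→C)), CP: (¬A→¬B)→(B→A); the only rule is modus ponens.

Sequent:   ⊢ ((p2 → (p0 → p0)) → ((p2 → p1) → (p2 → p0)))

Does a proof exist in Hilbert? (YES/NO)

Truth-table refutation:
  v=000: Γ:[] Δ:[((p2 → (p0 → p0)) → ((p2 → p1) → (p2 → p0)))=T] refutes=False
  v=001: Γ:[] Δ:[((p2 → (p0 → p0)) → ((p2 → p1) → (p2 → p0)))=T] refutes=False
  v=010: Γ:[] Δ:[((p2 → (p0 → p0)) → ((p2 → p1) → (p2 → p0)))=T] refutes=False
  v=011: Γ:[] Δ:[((p2 → (p0 → p0)) → ((p2 → p1) → (p2 → p0)))=F] refutes=True  ← countermodel

Result: NO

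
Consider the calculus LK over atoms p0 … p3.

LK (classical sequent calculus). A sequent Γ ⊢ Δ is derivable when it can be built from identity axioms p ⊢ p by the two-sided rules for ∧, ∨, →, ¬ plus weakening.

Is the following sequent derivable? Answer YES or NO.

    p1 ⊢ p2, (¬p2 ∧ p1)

Derivation (root first):
[∧R] p1 ⊢ p2, (¬p2 ∧ p1)
  [¬R]  ⊢ p2, ¬p2
    [Ax] p2 ⊢ p2
  [Ax] p1 ⊢ p1

Result: YES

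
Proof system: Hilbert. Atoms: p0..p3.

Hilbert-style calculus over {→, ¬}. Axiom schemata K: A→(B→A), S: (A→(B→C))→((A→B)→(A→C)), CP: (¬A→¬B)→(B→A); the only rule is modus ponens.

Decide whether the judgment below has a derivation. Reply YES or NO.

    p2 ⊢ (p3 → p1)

Search for a countermodel by truth-table:
  v=0000: Γ:[p2=F] Δ:[(p3 → p1)=T] refutes=False
  v=0001: Γ:[p2=F] Δ:[(p3 → p1)=F] refutes=False
  v=0010: Γ:[p2=T] Δ:[(p3 → p1)=T] refutes=False
  v=0011: Γ:[p2=T] Δ:[(p3 → p1)=F] refutes=True  ← countermodel

Result: NO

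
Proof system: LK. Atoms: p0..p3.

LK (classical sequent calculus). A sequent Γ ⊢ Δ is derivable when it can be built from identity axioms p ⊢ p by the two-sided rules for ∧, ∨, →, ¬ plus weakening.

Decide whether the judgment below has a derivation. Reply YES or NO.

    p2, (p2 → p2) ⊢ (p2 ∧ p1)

Search for a countermodel by truth-table:
  v=0000: Γ:[p2=F, (p2 → p2)=T] Δ:[(p2 ∧ p1)=F] refutes=False
  v=0001: Γ:[p2=F, (p2 → p2)=T] Δ:[(p2 ∧ p1)=F] refutes=False
  v=0010: Γ:[p2=T, (p2 → p2)=T] Δ:[(p2 ∧ p1)=F] refutes=True  ← countermodel

Result: NO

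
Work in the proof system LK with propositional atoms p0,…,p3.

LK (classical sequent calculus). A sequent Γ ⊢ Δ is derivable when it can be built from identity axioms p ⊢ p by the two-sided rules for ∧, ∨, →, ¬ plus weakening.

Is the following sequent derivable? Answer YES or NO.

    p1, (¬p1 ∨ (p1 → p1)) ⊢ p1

Derivation trace:
[∨L] p1, (¬p1 ∨ (p1 → p1)) ⊢ p1
  [¬L] p1, ¬p1 ⊢ 
    [Ax] p1 ⊢ p1
  [WR] p1, (p1 → p1) ⊢ p1, p1
    [→L] p1, (p1 → p1) ⊢ p1
      [Ax] p1 ⊢ p1
      [Ax] p1 ⊢ p1

Result: YES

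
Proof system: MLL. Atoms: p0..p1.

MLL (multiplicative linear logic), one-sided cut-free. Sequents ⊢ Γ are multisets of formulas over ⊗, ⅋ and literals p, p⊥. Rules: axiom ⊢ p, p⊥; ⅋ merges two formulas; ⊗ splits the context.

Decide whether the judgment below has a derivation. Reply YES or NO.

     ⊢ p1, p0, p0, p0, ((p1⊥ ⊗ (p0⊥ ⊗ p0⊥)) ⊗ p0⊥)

Derivation trace:
[⊗]  ⊢ p1, p0, p0, p0, ((p1⊥ ⊗ (p0⊥ ⊗ p0⊥)) ⊗ p0⊥)
  [⊗]  ⊢ p1, p0, p0, (p1⊥ ⊗ (p0⊥ ⊗ p0⊥))
    [Ax]  ⊢ p1, p1⊥
    [⊗]  ⊢ p0, p0, (p0⊥ ⊗ p0⊥)
      [Ax]  ⊢ p0, p0⊥
      [Ax]  ⊢ p0, p0⊥
  [Ax]  ⊢ p0, p0⊥

Result: YES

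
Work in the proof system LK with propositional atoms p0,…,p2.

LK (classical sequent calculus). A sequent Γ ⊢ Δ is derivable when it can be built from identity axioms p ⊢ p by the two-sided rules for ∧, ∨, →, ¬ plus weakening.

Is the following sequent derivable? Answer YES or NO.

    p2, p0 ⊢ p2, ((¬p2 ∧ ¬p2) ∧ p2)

Proof tree:
[∧R] p2, p0 ⊢ p2, ((¬p2 ∧ ¬p2) ∧ p2)
  [∧R] p0 ⊢ p2, (¬p2 ∧ ¬p2)
    [¬R] p0 ⊢ p2, ¬p2
      [WL] p2, p0 ⊢ p2
        [Ax] p2 ⊢ p2
    [¬R] p0 ⊢ p2, ¬p2
      [WL] p2, p0 ⊢ p2
        [Ax] p2 ⊢ p2
  [Ax] p2 ⊢ p2

Result: YES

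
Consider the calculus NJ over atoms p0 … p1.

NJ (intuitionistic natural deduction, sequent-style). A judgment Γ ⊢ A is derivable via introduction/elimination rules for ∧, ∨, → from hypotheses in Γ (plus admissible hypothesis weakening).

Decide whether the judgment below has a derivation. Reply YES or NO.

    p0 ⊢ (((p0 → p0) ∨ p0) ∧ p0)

Derivation trace:
[∧I] p0 ⊢ (((p0 → p0) ∨ p0) ∧ p0)
  [∨I₁]  ⊢ ((p0 → p0) ∨ p0)
    [→I]  ⊢ (p0 → p0)
      [Ax] p0 ⊢ p0
  [Ax] p0 ⊢ p0

Result: YES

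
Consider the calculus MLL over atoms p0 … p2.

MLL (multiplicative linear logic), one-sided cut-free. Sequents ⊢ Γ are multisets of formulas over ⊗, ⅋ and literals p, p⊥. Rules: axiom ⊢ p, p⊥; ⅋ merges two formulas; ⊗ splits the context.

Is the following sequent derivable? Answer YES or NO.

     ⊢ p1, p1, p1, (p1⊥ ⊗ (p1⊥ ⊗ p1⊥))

Derivation trace:
[⊗]  ⊢ p1, p1, p1, (p1⊥ ⊗ (p1⊥ ⊗ p1⊥))
  [Ax]  ⊢ p1, p1⊥
  [⊗]  ⊢ p1, p1, (p1⊥ ⊗ p1⊥)
    [Ax]  ⊢ p1, p1⊥
    [Ax]  ⊢ p1, p1⊥

Result: YES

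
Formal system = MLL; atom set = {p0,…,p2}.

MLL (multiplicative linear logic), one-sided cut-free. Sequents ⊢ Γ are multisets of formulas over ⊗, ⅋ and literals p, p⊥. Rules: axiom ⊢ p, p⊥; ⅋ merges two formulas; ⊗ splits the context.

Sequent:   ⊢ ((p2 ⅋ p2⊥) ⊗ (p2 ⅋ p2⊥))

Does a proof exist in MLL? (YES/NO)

Derivation (root first):
[⊗]  ⊢ ((p2 ⅋ p2⊥) ⊗ (p2 ⅋ p2⊥))
  [⅋]  ⊢ (p2 ⅋ p2⊥)
    [Ax]  ⊢ p2, p2⊥
  [⅋]  ⊢ (p2 ⅋ p2⊥)
    [Ax]  ⊢ p2, p2⊥

Result: YES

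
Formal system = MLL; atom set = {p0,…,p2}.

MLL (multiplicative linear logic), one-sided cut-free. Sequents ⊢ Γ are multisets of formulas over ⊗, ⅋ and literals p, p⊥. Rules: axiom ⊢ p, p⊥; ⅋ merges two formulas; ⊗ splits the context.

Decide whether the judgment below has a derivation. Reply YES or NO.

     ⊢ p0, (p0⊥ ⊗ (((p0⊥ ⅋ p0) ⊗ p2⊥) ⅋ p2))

Derivation trace:
[⊗]  ⊢ p0, (p0⊥ ⊗ (((p0⊥ ⅋ p0) ⊗ p2⊥) ⅋ p2))
  [Ax]  ⊢ p0, p0⊥
  [⅋]  ⊢ (((p0⊥ ⅋ p0) ⊗ p2⊥) ⅋ p2)
    [⊗]  ⊢ p2, ((p0⊥ ⅋ p0) ⊗ p2⊥)
      [⅋]  ⊢ (p0⊥ ⅋ p0)
        [Ax]  ⊢ p0, p0⊥
      [Ax]  ⊢ p2, p2⊥

Result: YES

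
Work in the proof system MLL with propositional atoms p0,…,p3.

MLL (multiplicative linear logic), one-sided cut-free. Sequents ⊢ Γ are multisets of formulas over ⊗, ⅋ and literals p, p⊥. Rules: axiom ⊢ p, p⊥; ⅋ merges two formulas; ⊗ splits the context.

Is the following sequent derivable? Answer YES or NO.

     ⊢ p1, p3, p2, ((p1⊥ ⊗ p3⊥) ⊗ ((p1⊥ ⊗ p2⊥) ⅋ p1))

Derivation trace:
[⊗]  ⊢ p1, p3, p2, ((p1⊥ ⊗ p3⊥) ⊗ ((p1⊥ ⊗ p2⊥) ⅋ p1))
  [⊗]  ⊢ p1, p3, (p1⊥ ⊗ p3⊥)
    [Ax]  ⊢ p1, p1⊥
    [Ax]  ⊢ p3, p3⊥
  [⅋]  ⊢ p2, ((p1⊥ ⊗ p2⊥) ⅋ p1)
    [⊗]  ⊢ p1, p2, (p1⊥ ⊗ p2⊥)
      [Ax]  ⊢ p1, p1⊥
      [Ax]  ⊢ p2, p2⊥

Result: YES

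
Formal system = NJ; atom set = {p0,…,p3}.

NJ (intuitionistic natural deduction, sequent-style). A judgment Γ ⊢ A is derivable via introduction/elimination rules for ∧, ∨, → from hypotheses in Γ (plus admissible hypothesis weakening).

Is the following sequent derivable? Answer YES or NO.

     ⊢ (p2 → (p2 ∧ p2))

Proof tree:
[→I]  ⊢ (p2 → (p2 ∧ p2))
  [∧I] p2 ⊢ (p2 ∧ p2)
    [Ax] p2 ⊢ p2
    [Ax] p2 ⊢ p2

Result: YES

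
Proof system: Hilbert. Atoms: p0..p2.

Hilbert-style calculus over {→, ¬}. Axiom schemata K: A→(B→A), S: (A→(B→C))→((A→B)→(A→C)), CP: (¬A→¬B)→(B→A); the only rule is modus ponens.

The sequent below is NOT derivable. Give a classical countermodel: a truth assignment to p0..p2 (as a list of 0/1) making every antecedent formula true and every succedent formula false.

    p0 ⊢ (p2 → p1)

Search for a countermodel by truth-table:
  v=000: Γ:[p0=F] Δ:[(p2 → p1)=T] refutes=False
  v=001: Γ:[p0=F] Δ:[(p2 → p1)=F] refutes=False
  v=010: Γ:[p0=F] Δ:[(p2 → p1)=T] refutes=False
  v=011: Γ:[p0=F] Δ:[(p2 → p1)=T] refutes=False
  v=100: Γ:[p0=T] Δ:[(p2 → p1)=T] refutes=False
  v=101: Γ:[p0=T] Δ:[(p2 → p1)=F] refutes=True  ← countermodel

Result: [1, 0, 1]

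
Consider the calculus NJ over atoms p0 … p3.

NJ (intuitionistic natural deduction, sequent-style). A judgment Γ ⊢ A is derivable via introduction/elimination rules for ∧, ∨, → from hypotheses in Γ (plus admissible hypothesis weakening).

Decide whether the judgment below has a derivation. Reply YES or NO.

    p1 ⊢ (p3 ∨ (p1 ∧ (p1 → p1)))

Derivation trace:
[∨I₂] p1 ⊢ (p3 ∨ (p1 ∧ (p1 → p1)))
  [∧I] p1 ⊢ (p1 ∧ (p1 → p1))
    [Ax] p1 ⊢ p1
    [→I]  ⊢ (p1 → p1)
      [Ax] p1 ⊢ p1

Result: YES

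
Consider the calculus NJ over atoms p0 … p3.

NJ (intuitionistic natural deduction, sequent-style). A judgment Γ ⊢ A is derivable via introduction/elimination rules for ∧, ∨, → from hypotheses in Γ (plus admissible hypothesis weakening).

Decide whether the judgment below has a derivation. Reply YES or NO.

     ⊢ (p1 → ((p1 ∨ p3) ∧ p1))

Proof tree:
[→I]  ⊢ (p1 → ((p1 ∨ p3) ∧ p1))
  [∧I] p1 ⊢ ((p1 ∨ p3) ∧ p1)
    [Wk] p1, p1 ⊢ (p1 ∨ p3)
      [∨I₁] p1 ⊢ (p1 ∨ p3)
        [Ax] p1 ⊢ p1
    [Ax] p1 ⊢ p1

Result: YES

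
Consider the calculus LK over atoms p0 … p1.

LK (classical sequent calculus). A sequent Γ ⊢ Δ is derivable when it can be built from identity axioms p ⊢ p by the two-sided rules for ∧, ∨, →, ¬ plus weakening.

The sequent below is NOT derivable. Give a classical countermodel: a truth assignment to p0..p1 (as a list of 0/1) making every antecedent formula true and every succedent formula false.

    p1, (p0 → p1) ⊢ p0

Truth-table refutation:
  v=00: Γ:[p1=F, (p0 → p1)=T] Δ:[p0=F] refutes=False
  v=01: Γ:[p1=T, (p0 → p1)=T] Δ:[p0=F] refutes=True  ← countermodel

Result: [0, 1]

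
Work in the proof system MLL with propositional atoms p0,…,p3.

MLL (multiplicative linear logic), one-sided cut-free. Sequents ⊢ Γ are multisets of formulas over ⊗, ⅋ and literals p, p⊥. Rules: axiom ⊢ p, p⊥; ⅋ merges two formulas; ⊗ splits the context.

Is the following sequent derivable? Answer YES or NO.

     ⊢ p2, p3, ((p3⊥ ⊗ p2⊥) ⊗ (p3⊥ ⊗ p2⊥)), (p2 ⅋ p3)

Derivation trace:
[⅋]  ⊢ p2, p3, ((p3⊥ ⊗ p2⊥) ⊗ (p3⊥ ⊗ p2⊥)), (p2 ⅋ p3)
  [⊗]  ⊢ p3, p2, p3, p2, ((p3⊥ ⊗ p2⊥) ⊗ (p3⊥ ⊗ p2⊥))
    [⊗]  ⊢ p3, p2, (p3⊥ ⊗ p2⊥)
      [Ax]  ⊢ p3, p3⊥
      [Ax]  ⊢ p2, p2⊥
    [⊗]  ⊢ p3, p2, (p3⊥ ⊗ p2⊥)
      [Ax]  ⊢ p3, p3⊥
      [Ax]  ⊢ p2, p2⊥

Result: YES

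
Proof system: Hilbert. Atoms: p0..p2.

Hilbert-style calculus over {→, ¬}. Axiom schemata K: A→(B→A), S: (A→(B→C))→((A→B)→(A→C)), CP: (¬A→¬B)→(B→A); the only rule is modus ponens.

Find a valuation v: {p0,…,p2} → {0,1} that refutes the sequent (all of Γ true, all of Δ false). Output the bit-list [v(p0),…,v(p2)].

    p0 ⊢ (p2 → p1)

Search for a countermodel by truth-table:
  v=000: Γ:[p0=F] Δ:[(p2 → p1)=T] refutes=False
  v=001: Γ:[p0=F] Δ:[(p2 → p1)=F] refutes=False
  v=010: Γ:[p0=F] Δ:[(p2 → p1)=T] refutes=False
  v=011: Γ:[p0=F] Δ:[(p2 → p1)=T] refutes=False
  v=100: Γ:[p0=T] Δ:[(p2 → p1)=T] refutes=False
  v=101: Γ:[p0=T] Δ:[(p2 → p1)=F] refutes=True  ← countermodel

Result: [1, 0, 1]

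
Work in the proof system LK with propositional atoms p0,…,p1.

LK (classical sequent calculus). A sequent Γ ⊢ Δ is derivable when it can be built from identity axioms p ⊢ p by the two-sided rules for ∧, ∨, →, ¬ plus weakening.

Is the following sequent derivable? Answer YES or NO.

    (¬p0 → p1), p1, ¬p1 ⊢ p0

Derivation (root first):
[¬L] (¬p0 → p1), p1, ¬p1 ⊢ p0
  [WL] (¬p0 → p1), p1 ⊢ p1, p0
    [→L] (¬p0 → p1) ⊢ p1, p0
      [¬R]  ⊢ p0, ¬p0
        [Ax] p0 ⊢ p0
      [Ax] p1 ⊢ p1

Result: YES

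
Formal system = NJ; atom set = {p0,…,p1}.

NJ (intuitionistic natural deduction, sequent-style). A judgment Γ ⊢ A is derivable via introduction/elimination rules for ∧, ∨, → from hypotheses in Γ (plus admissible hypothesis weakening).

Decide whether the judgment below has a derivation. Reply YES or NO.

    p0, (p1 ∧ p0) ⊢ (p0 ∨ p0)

Derivation trace:
[∨I₁] p0, (p1 ∧ p0) ⊢ (p0 ∨ p0)
  [Wk] p0, (p1 ∧ p0) ⊢ p0
    [Ax] p0 ⊢ p0

Result: YES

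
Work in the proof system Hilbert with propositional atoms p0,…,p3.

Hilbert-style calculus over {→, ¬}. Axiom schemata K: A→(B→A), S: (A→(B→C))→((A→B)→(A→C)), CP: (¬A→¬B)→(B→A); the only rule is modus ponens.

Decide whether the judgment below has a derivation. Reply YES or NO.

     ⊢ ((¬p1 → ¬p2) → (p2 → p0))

Search for a countermodel by truth-table:
  v=0000: Γ:[] Δ:[((¬p1 → ¬p2) → (p2 → p0))=T] refutes=False
  v=0001: Γ:[] Δ:[((¬p1 → ¬p2) → (p2 → p0))=T] refutes=False
  v=0010: Γ:[] Δ:[((¬p1 → ¬p2) → (p2 → p0))=T] refutes=False
  v=0011: Γ:[] Δ:[((¬p1 → ¬p2) → (p2 → p0))=T] refutes=False
  v=0100: Γ:[] Δ:[((¬p1 → ¬p2) → (p2 → p0))=T] refutes=False
  v=0101: Γ:[] Δ:[((¬p1 → ¬p2) → (p2 → p0))=T] refutes=False
  v=0110: Γ:[] Δ:[((¬p1 → ¬p2) → (p2 → p0))=F] refutes=True  ← countermodel

Result: NO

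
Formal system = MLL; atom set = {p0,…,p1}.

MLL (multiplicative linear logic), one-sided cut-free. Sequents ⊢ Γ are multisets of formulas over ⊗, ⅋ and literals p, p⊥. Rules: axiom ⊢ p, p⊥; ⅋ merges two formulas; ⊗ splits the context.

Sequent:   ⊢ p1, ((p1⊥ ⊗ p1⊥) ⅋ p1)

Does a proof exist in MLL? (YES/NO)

Proof tree:
[⅋]  ⊢ p1, ((p1⊥ ⊗ p1⊥) ⅋ p1)
  [⊗]  ⊢ p1, p1, (p1⊥ ⊗ p1⊥)
    [Ax]  ⊢ p1, p1⊥
    [Ax]  ⊢ p1, p1⊥

Result: YES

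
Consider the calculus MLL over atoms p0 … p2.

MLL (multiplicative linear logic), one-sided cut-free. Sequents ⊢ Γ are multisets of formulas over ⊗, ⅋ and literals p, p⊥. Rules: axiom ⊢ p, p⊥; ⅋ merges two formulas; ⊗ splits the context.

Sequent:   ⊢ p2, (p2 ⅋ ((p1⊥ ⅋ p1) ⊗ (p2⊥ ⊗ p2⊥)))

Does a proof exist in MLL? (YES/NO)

Derivation trace:
[⅋]  ⊢ p2, (p2 ⅋ ((p1⊥ ⅋ p1) ⊗ (p2⊥ ⊗ p2⊥)))
  [⊗]  ⊢ p2, p2, ((p1⊥ ⅋ p1) ⊗ (p2⊥ ⊗ p2⊥))
    [⅋]  ⊢ (p1⊥ ⅋ p1)
      [Ax]  ⊢ p1, p1⊥
    [⊗]  ⊢ p2, p2, (p2⊥ ⊗ p2⊥)
      [Ax]  ⊢ p2, p2⊥
      [Ax]  ⊢ p2, p2⊥

Result: YES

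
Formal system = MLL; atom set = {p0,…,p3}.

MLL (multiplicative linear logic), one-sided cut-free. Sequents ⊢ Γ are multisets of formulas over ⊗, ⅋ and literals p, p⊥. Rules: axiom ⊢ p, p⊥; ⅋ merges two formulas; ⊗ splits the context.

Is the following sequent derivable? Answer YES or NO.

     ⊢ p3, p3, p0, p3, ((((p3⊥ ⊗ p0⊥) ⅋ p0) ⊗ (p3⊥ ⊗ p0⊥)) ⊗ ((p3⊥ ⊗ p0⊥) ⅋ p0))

Derivation trace:
[⊗]  ⊢ p3, p3, p0, p3, ((((p3⊥ ⊗ p0⊥) ⅋ p0) ⊗ (p3⊥ ⊗ p0⊥)) ⊗ ((p3⊥ ⊗ p0⊥) ⅋ p0))
  [⊗]  ⊢ p3, p3, p0, (((p3⊥ ⊗ p0⊥) ⅋ p0) ⊗ (p3⊥ ⊗ p0⊥))
    [⅋]  ⊢ p3, ((p3⊥ ⊗ p0⊥) ⅋ p0)
      [⊗]  ⊢ p3, p0, (p3⊥ ⊗ p0⊥)
        [Ax]  ⊢ p3, p3⊥
        [Ax]  ⊢ p0, p0⊥
    [⊗]  ⊢ p3, p0, (p3⊥ ⊗ p0⊥)
      [Ax]  ⊢ p3, p3⊥
      [Ax]  ⊢ p0, p0⊥
  [⅋]  ⊢ p3, ((p3⊥ ⊗ p0⊥) ⅋ p0)
    [⊗]  ⊢ p3, p0, (p3⊥ ⊗ p0⊥)
      [Ax]  ⊢ p3, p3⊥
      [Ax]  ⊢ p0, p0⊥

Result: YES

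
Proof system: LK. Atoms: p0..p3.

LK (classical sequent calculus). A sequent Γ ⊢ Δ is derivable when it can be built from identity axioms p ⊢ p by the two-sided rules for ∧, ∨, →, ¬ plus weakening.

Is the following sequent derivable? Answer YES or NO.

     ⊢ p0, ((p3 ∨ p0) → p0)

Search for a countermodel by truth-table:
  v=0000: Γ:[] Δ:[p0=F, ((p3 ∨ p0) → p0)=T] refutes=False
  v=0001: Γ:[] Δ:[p0=F, ((p3 ∨ p0) → p0)=F] refutes=True  ← countermodel

Result: NO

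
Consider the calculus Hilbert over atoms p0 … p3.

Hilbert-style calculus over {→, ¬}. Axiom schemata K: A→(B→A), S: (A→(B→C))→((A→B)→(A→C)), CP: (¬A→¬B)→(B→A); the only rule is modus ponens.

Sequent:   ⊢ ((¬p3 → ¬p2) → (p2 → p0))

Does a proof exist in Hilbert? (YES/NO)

Truth-table refutation:
  v=0000: Γ:[] Δ:[((¬p3 → ¬p2) → (p2 → p0))=T] refutes=False
  v=0001: Γ:[] Δ:[((¬p3 → ¬p2) → (p2 → p0))=T] refutes=False
  v=0010: Γ:[] Δ:[((¬p3 → ¬p2) → (p2 → p0))=T] refutes=False
  v=0011: Γ:[] Δ:[((¬p3 → ¬p2) → (p2 → p0))=F] refutes=True  ← countermodel

Result: NO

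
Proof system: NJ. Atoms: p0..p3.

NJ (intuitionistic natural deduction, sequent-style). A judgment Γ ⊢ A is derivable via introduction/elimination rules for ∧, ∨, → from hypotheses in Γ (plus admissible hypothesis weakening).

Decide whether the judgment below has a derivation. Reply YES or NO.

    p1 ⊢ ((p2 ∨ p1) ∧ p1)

Derivation (root first):
[∧I] p1 ⊢ ((p2 ∨ p1) ∧ p1)
  [∨I₂] p1 ⊢ (p2 ∨ p1)
    [Ax] p1 ⊢ p1
  [Ax] p1 ⊢ p1

Result: YES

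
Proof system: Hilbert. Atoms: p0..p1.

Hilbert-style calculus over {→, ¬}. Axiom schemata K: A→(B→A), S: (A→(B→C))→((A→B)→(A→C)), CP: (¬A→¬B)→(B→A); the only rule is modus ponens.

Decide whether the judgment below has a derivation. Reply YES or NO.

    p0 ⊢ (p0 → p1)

Search for a countermodel by truth-table:
  v=00: Γ:[p0=F] Δ:[(p0 → p1)=T] refutes=False
  v=01: Γ:[p0=F] Δ:[(p0 → p1)=T] refutes=False
  v=10: Γ:[p0=T] Δ:[(p0 → p1)=F] refutes=True  ← countermodel

Result: NO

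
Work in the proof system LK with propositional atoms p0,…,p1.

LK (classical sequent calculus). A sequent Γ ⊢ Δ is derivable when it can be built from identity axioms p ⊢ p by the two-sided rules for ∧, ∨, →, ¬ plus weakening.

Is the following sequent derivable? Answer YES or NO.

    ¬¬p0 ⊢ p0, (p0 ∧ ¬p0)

Proof tree:
[∧R] ¬¬p0 ⊢ p0, (p0 ∧ ¬p0)
  [¬L] ¬¬p0 ⊢ p0
    [¬R]  ⊢ p0, ¬p0
      [Ax] p0 ⊢ p0
  [¬R]  ⊢ p0, ¬p0
    [Ax] p0 ⊢ p0

Result: YES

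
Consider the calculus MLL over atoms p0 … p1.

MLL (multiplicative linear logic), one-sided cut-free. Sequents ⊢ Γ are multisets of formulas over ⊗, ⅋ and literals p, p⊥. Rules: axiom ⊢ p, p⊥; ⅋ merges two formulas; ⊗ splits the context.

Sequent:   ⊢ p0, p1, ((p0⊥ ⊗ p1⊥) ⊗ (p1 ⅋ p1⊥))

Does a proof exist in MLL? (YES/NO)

Derivation trace:
[⊗]  ⊢ p0, p1, ((p0⊥ ⊗ p1⊥) ⊗ (p1 ⅋ p1⊥))
  [⊗]  ⊢ p0, p1, (p0⊥ ⊗ p1⊥)
    [Ax]  ⊢ p0, p0⊥
    [Ax]  ⊢ p1, p1⊥
  [⅋]  ⊢ (p1 ⅋ p1⊥)
    [Ax]  ⊢ p1, p1⊥

Result: YES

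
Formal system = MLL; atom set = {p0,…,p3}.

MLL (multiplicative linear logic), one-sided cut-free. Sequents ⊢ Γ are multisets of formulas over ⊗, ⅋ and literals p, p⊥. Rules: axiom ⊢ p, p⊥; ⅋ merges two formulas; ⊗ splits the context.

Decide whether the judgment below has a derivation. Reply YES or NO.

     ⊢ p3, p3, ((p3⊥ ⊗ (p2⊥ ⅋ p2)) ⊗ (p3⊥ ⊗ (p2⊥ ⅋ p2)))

Derivation (root first):
[⊗]  ⊢ p3, p3, ((p3⊥ ⊗ (p2⊥ ⅋ p2)) ⊗ (p3⊥ ⊗ (p2⊥ ⅋ p2)))
  [⊗]  ⊢ p3, (p3⊥ ⊗ (p2⊥ ⅋ p2))
    [Ax]  ⊢ p3, p3⊥
    [⅋]  ⊢ (p2⊥ ⅋ p2)
      [Ax]  ⊢ p2, p2⊥
  [⊗]  ⊢ p3, (p3⊥ ⊗ (p2⊥ ⅋ p2))
    [Ax]  ⊢ p3, p3⊥
    [⅋]  ⊢ (p2⊥ ⅋ p2)
      [Ax]  ⊢ p2, p2⊥

Result: YES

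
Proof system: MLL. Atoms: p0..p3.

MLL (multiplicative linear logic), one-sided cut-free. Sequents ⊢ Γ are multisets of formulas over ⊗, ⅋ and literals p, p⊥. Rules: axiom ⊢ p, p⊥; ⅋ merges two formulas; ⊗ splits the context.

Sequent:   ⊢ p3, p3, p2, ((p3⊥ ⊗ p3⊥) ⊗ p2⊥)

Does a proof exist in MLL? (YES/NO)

Derivation trace:
[⊗]  ⊢ p3, p3, p2, ((p3⊥ ⊗ p3⊥) ⊗ p2⊥)
  [⊗]  ⊢ p3, p3, (p3⊥ ⊗ p3⊥)
    [Ax]  ⊢ p3, p3⊥
    [Ax]  ⊢ p3, p3⊥
  [Ax]  ⊢ p2, p2⊥

Result: YES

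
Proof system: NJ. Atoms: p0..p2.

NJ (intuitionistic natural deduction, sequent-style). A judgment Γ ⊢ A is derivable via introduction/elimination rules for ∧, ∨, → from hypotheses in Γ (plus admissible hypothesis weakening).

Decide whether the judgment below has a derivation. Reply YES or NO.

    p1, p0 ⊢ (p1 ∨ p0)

Proof tree:
[→E] p1, p0 ⊢ (p1 ∨ p0)
  [→I]  ⊢ (p1 → (p1 ∨ p0))
    [∨I₁] p1 ⊢ (p1 ∨ p0)
      [Ax] p1 ⊢ p1
  [Wk] p1, p0 ⊢ p1
    [Ax] p1 ⊢ p1

Result: YES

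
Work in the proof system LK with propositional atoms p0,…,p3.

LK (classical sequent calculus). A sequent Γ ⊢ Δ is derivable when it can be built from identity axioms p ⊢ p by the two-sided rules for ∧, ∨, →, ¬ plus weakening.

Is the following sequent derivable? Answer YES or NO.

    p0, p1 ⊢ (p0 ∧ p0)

Proof tree:
[WL] p0, p1 ⊢ (p0 ∧ p0)
  [∧R] p0 ⊢ (p0 ∧ p0)
    [Ax] p0 ⊢ p0
    [Ax] p0 ⊢ p0

Result: YES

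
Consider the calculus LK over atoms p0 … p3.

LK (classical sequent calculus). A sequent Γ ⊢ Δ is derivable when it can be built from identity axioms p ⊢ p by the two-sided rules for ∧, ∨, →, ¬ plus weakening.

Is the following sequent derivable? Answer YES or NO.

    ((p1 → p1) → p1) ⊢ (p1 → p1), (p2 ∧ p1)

Derivation trace:
[∧R] ((p1 → p1) → p1) ⊢ (p1 → p1), (p2 ∧ p1)
  [WR]  ⊢ (p1 → p1), p2
    [→R]  ⊢ (p1 → p1)
      [Ax] p1 ⊢ p1
  [→L] ((p1 → p1) → p1) ⊢ p1
    [→R]  ⊢ (p1 → p1)
      [Ax] p1 ⊢ p1
    [Ax] p1 ⊢ p1

Result: YES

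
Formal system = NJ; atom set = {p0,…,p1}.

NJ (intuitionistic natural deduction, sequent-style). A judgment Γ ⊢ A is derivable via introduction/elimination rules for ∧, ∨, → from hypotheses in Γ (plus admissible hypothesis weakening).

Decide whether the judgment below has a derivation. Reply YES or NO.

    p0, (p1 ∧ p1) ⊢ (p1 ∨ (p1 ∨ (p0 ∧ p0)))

Derivation (root first):
[∨I₂] p0, (p1 ∧ p1) ⊢ (p1 ∨ (p1 ∨ (p0 ∧ p0)))
  [∨I₂] p0, (p1 ∧ p1) ⊢ (p1 ∨ (p0 ∧ p0))
    [Wk] p0, (p1 ∧ p1) ⊢ (p0 ∧ p0)
      [∧I] p0 ⊢ (p0 ∧ p0)
        [Ax] p0 ⊢ p0
        [Ax] p0 ⊢ p0

Result: YES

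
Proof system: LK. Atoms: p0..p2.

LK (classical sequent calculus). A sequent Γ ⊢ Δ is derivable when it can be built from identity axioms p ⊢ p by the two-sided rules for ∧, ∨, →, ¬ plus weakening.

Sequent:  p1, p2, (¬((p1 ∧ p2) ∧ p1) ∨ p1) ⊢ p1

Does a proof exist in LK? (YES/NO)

Proof tree:
[∨L] p1, p2, (¬((p1 ∧ p2) ∧ p1) ∨ p1) ⊢ p1
  [¬L] p1, p2, ¬((p1 ∧ p2) ∧ p1) ⊢ 
    [∧R] p1, p2 ⊢ ((p1 ∧ p2) ∧ p1)
      [∧R] p1, p2 ⊢ (p1 ∧ p2)
        [Ax] p1 ⊢ p1
        [Ax] p2 ⊢ p2
      [Ax] p1 ⊢ p1
  [Ax] p1 ⊢ p1

Result: YES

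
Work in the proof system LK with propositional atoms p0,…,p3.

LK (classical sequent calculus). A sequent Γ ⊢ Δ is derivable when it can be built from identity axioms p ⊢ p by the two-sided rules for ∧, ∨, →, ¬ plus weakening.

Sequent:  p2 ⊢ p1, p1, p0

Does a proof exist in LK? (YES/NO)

Enumerate valuations to refute Γ ⊢ Δ:
  v=0000: Γ:[p2=F] Δ:[p1=F, p1=F, p0=F] refutes=False
  v=0001: Γ:[p2=F] Δ:[p1=F, p1=F, p0=F] refutes=False
  v=0010: Γ:[p2=T] Δ:[p1=F, p1=F, p0=F] refutes=True  ← countermodel

Result: NO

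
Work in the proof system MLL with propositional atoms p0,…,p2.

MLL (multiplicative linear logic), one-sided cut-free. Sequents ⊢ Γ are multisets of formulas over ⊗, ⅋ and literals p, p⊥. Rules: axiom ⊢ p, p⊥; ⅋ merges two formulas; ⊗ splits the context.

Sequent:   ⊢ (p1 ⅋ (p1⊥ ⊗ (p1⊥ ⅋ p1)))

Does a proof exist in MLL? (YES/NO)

Derivation trace:
[⅋]  ⊢ (p1 ⅋ (p1⊥ ⊗ (p1⊥ ⅋ p1)))
  [⊗]  ⊢ p1, (p1⊥ ⊗ (p1⊥ ⅋ p1))
    [Ax]  ⊢ p1, p1⊥
    [⅋]  ⊢ (p1⊥ ⅋ p1)
      [Ax]  ⊢ p1, p1⊥

Result: YES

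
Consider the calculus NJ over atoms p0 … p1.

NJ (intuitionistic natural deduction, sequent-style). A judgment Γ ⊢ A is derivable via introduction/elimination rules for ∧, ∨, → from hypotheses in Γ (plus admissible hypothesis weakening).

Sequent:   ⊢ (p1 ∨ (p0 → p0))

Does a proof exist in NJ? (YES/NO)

Proof tree:
[∨I₂]  ⊢ (p1 ∨ (p0 → p0))
  [→I]  ⊢ (p0 → p0)
    [Ax] p0 ⊢ p0

Result: YES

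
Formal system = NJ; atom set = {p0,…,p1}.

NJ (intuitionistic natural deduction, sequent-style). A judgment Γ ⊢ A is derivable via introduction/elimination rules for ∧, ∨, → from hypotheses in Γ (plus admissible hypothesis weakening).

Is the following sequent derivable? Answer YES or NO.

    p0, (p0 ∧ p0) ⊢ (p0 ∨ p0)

Derivation trace:
[∨I₁] p0, (p0 ∧ p0) ⊢ (p0 ∨ p0)
  [Wk] p0, (p0 ∧ p0) ⊢ p0
    [Ax] p0 ⊢ p0

Result: YES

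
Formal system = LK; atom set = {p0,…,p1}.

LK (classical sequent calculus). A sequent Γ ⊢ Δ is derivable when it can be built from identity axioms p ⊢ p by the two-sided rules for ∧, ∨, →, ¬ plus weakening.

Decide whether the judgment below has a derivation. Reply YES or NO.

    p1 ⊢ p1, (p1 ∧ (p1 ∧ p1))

Derivation (root first):
[∧R] p1 ⊢ p1, (p1 ∧ (p1 ∧ p1))
  [WR] p1 ⊢ p1, p1
    [Ax] p1 ⊢ p1
  [∧R] p1 ⊢ p1, (p1 ∧ p1)
    [WR] p1 ⊢ p1, p1
      [Ax] p1 ⊢ p1
    [Ax] p1 ⊢ p1

Result: YES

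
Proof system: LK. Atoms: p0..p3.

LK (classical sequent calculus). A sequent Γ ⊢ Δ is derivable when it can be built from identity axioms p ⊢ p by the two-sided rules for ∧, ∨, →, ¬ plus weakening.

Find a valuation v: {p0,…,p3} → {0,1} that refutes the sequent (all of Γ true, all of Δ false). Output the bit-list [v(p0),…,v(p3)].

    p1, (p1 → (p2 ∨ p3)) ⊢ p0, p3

Enumerate valuations to refute Γ ⊢ Δ:
  v=0000: Γ:[p1=F, (p1 → (p2 ∨ p3))=T] Δ:[p0=F, p3=F] refutes=False
  v=0001: Γ:[p1=F, (p1 → (p2 ∨ p3))=T] Δ:[p0=F, p3=T] refutes=False
  v=0010: Γ:[p1=F, (p1 → (p2 ∨ p3))=T] Δ:[p0=F, p3=F] refutes=False
  v=0011: Γ:[p1=F, (p1 → (p2 ∨ p3))=T] Δ:[p0=F, p3=T] refutes=False
  v=0100: Γ:[p1=T, (p1 → (p2 ∨ p3))=F] Δ:[p0=F, p3=F] refutes=False
  v=0101: Γ:[p1=T, (p1 → (p2 ∨ p3))=T] Δ:[p0=F, p3=T] refutes=False
  v=0110: Γ:[p1=T, (p1 → (p2 ∨ p3))=T] Δ:[p0=F, p3=F] refutes=True  ← countermodel

Result: [0, 1, 1, 0]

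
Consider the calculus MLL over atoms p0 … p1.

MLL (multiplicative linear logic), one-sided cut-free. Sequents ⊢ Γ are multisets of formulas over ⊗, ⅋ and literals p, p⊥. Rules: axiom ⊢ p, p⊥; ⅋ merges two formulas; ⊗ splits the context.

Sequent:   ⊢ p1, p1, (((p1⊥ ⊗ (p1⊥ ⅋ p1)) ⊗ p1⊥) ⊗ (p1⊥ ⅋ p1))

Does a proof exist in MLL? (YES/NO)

Proof tree:
[⊗]  ⊢ p1, p1, (((p1⊥ ⊗ (p1⊥ ⅋ p1)) ⊗ p1⊥) ⊗ (p1⊥ ⅋ p1))
  [⊗]  ⊢ p1, p1, ((p1⊥ ⊗ (p1⊥ ⅋ p1)) ⊗ p1⊥)
    [⊗]  ⊢ p1, (p1⊥ ⊗ (p1⊥ ⅋ p1))
      [Ax]  ⊢ p1, p1⊥
      [⅋]  ⊢ (p1⊥ ⅋ p1)
        [Ax]  ⊢ p1, p1⊥
    [Ax]  ⊢ p1, p1⊥
  [⅋]  ⊢ (p1⊥ ⅋ p1)
    [Ax]  ⊢ p1, p1⊥

Result: YES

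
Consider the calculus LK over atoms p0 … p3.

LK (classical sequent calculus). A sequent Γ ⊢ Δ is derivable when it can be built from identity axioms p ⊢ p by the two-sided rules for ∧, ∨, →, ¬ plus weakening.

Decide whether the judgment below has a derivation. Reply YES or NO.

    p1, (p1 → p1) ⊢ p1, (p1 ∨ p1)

Derivation trace:
[→L] p1, (p1 → p1) ⊢ p1, (p1 ∨ p1)
  [WR] p1 ⊢ p1, p1
    [Ax] p1 ⊢ p1
  [∨R] p1 ⊢ (p1 ∨ p1)
    [WR] p1 ⊢ p1, p1
      [Ax] p1 ⊢ p1

Result: YES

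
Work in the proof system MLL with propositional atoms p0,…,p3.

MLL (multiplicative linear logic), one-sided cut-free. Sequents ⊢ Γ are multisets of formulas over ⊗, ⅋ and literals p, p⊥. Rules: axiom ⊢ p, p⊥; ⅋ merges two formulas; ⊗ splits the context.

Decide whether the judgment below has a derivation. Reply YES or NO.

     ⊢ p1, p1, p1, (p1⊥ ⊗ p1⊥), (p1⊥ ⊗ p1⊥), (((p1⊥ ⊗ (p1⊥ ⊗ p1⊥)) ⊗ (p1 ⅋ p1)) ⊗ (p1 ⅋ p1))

Derivation trace:
[⊗]  ⊢ p1, p1, p1, (p1⊥ ⊗ p1⊥), (p1⊥ ⊗ p1⊥), (((p1⊥ ⊗ (p1⊥ ⊗ p1⊥)) ⊗ (p1 ⅋ p1)) ⊗ (p1 ⅋ p1))
  [⊗]  ⊢ p1, p1, p1, (p1⊥ ⊗ p1⊥), ((p1⊥ ⊗ (p1⊥ ⊗ p1⊥)) ⊗ (p1 ⅋ p1))
    [⊗]  ⊢ p1, p1, p1, (p1⊥ ⊗ (p1⊥ ⊗ p1⊥))
      [Ax]  ⊢ p1, p1⊥
      [⊗]  ⊢ p1, p1, (p1⊥ ⊗ p1⊥)
        [Ax]  ⊢ p1, p1⊥
        [Ax]  ⊢ p1, p1⊥
    [⅋]  ⊢ (p1⊥ ⊗ p1⊥), (p1 ⅋ p1)
      [⊗]  ⊢ p1, p1, (p1⊥ ⊗ p1⊥)
        [Ax]  ⊢ p1, p1⊥
        [Ax]  ⊢ p1, p1⊥
  [⅋]  ⊢ (p1⊥ ⊗ p1⊥), (p1 ⅋ p1)
    [⊗]  ⊢ p1, p1, (p1⊥ ⊗ p1⊥)
      [Ax]  ⊢ p1, p1⊥
      [Ax]  ⊢ p1, p1⊥

Result: YES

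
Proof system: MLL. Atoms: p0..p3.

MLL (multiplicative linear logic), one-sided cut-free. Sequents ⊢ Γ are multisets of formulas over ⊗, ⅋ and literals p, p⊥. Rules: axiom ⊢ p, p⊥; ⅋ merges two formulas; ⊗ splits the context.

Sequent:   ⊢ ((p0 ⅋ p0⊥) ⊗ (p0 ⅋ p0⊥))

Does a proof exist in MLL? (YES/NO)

Derivation (root first):
[⊗]  ⊢ ((p0 ⅋ p0⊥) ⊗ (p0 ⅋ p0⊥))
  [⅋]  ⊢ (p0 ⅋ p0⊥)
    [Ax]  ⊢ p0, p0⊥
  [⅋]  ⊢ (p0 ⅋ p0⊥)
    [Ax]  ⊢ p0, p0⊥

Result: YES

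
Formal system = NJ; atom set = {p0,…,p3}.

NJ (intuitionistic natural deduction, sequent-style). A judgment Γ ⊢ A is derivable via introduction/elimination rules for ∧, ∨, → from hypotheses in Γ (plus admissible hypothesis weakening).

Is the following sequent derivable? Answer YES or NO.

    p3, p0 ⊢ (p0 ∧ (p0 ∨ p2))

Proof tree:
[∧I] p3, p0 ⊢ (p0 ∧ (p0 ∨ p2))
  [Ax] p0 ⊢ p0
  [Wk] p0, p3 ⊢ (p0 ∨ p2)
    [∨I₁] p0 ⊢ (p0 ∨ p2)
      [Ax] p0 ⊢ p0

Result: YES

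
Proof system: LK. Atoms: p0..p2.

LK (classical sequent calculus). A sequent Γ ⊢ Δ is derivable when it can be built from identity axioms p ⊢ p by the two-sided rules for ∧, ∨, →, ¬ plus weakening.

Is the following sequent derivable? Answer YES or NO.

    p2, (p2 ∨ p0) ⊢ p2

Derivation (root first):
[∨L] p2, (p2 ∨ p0) ⊢ p2
  [Ax] p2 ⊢ p2
  [WL] p2, p0 ⊢ p2
    [Ax] p2 ⊢ p2

Result: YES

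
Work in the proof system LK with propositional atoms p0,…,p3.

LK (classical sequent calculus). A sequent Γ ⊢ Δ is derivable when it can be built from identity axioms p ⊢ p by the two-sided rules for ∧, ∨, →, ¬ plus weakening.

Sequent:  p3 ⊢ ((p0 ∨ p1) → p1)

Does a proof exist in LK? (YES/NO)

Truth-table refutation:
  v=0000: Γ:[p3=F] Δ:[((p0 ∨ p1) → p1)=T] refutes=False
  v=0001: Γ:[p3=T] Δ:[((p0 ∨ p1) → p1)=T] refutes=False
  v=0010: Γ:[p3=F] Δ:[((p0 ∨ p1) → p1)=T] refutes=False
  v=0011: Γ:[p3=T] Δ:[((p0 ∨ p1) → p1)=T] refutes=False
  v=0100: Γ:[p3=F] Δ:[((p0 ∨ p1) → p1)=T] refutes=False
  v=0101: Γ:[p3=T] Δ:[((p0 ∨ p1) → p1)=T] refutes=False
  v=0110: Γ:[p3=F] Δ:[((p0 ∨ p1) → p1)=T] refutes=False
  v=0111: Γ:[p3=T] Δ:[((p0 ∨ p1) → p1)=T] refutes=False
  v=1000: Γ:[p3=F] Δ:[((p0 ∨ p1) → p1)=F] refutes=False
  v=1001: Γ:[p3=T] Δ:[((p0 ∨ p1) → p1)=F] refutes=True  ← countermodel

Result: NO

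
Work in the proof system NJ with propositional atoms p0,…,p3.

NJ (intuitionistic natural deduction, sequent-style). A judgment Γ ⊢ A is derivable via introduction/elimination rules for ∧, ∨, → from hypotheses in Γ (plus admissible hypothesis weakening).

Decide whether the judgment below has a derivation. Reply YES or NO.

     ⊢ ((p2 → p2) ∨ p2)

Derivation (root first):
[∨I₁]  ⊢ ((p2 → p2) ∨ p2)
  [→I]  ⊢ (p2 → p2)
    [Ax] p2 ⊢ p2

Result: YES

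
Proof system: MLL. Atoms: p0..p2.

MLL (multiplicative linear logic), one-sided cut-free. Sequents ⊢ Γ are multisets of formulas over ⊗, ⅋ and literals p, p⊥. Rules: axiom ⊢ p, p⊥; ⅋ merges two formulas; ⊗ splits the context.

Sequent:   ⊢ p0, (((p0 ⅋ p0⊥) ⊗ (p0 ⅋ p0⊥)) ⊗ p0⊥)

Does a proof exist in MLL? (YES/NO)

Derivation (root first):
[⊗]  ⊢ p0, (((p0 ⅋ p0⊥) ⊗ (p0 ⅋ p0⊥)) ⊗ p0⊥)
  [⊗]  ⊢ ((p0 ⅋ p0⊥) ⊗ (p0 ⅋ p0⊥))
    [⅋]  ⊢ (p0 ⅋ p0⊥)
      [Ax]  ⊢ p0, p0⊥
    [⅋]  ⊢ (p0 ⅋ p0⊥)
      [Ax]  ⊢ p0, p0⊥
  [Ax]  ⊢ p0, p0⊥

Result: YES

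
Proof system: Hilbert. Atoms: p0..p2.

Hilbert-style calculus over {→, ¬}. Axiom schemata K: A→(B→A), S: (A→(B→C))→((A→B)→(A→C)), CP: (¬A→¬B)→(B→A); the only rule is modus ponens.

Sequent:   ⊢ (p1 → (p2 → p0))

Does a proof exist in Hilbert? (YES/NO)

Search for a countermodel by truth-table:
  v=000: Γ:[] Δ:[(p1 → (p2 → p0))=T] refutes=False
  v=001: Γ:[] Δ:[(p1 → (p2 → p0))=T] refutes=False
  v=010: Γ:[] Δ:[(p1 → (p2 → p0))=T] refutes=False
  v=011: Γ:[] Δ:[(p1 → (p2 → p0))=F] refutes=True  ← countermodel

Result: NO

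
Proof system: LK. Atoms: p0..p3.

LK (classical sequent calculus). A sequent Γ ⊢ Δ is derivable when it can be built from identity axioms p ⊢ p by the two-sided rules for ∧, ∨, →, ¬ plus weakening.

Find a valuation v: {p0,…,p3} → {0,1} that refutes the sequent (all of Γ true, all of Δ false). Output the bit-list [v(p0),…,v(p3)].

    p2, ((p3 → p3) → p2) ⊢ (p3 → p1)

Search for a countermodel by truth-table:
  v=0000: Γ:[p2=F, ((p3 → p3) → p2)=F] Δ:[(p3 → p1)=T] refutes=False
  v=0001: Γ:[p2=F, ((p3 → p3) → p2)=F] Δ:[(p3 → p1)=F] refutes=False
  v=0010: Γ:[p2=T, ((p3 → p3) → p2)=T] Δ:[(p3 → p1)=T] refutes=False
  v=0011: Γ:[p2=T, ((p3 → p3) → p2)=T] Δ:[(p3 → p1)=F] refutes=True  ← countermodel

Result: [0, 0, 1, 1]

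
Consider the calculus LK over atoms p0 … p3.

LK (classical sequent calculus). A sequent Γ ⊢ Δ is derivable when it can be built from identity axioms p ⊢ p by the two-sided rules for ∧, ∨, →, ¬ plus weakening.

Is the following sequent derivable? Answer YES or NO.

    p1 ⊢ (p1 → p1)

Derivation (root first):
[WL] p1 ⊢ (p1 → p1)
  [→R]  ⊢ (p1 → p1)
    [Ax] p1 ⊢ p1

Result: YES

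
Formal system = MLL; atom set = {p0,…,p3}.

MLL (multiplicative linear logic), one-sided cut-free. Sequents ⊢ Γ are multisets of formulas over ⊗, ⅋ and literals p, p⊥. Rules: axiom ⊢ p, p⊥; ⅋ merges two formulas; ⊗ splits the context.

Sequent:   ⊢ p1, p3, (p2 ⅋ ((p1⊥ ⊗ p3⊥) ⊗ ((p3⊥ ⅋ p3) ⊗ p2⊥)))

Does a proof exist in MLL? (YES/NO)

Derivation trace:
[⅋]  ⊢ p1, p3, (p2 ⅋ ((p1⊥ ⊗ p3⊥) ⊗ ((p3⊥ ⅋ p3) ⊗ p2⊥)))
  [⊗]  ⊢ p1, p3, p2, ((p1⊥ ⊗ p3⊥) ⊗ ((p3⊥ ⅋ p3) ⊗ p2⊥))
    [⊗]  ⊢ p1, p3, (p1⊥ ⊗ p3⊥)
      [Ax]  ⊢ p1, p1⊥
      [Ax]  ⊢ p3, p3⊥
    [⊗]  ⊢ p2, ((p3⊥ ⅋ p3) ⊗ p2⊥)
      [⅋]  ⊢ (p3⊥ ⅋ p3)
        [Ax]  ⊢ p3, p3⊥
      [Ax]  ⊢ p2, p2⊥

Result: YES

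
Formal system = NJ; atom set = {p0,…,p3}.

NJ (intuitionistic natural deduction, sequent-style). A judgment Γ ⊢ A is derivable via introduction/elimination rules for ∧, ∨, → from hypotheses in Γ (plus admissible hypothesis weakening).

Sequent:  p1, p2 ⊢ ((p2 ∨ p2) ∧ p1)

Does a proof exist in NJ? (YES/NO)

Proof tree:
[∧I] p1, p2 ⊢ ((p2 ∨ p2) ∧ p1)
  [∨I₁] p2 ⊢ (p2 ∨ p2)
    [Ax] p2 ⊢ p2
  [Ax] p1 ⊢ p1

Result: YES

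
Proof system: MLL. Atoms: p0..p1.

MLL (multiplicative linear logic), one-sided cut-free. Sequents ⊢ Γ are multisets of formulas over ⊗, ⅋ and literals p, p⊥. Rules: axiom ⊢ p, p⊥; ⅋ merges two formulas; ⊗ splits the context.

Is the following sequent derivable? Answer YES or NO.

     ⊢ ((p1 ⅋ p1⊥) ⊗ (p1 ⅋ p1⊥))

Derivation trace:
[⊗]  ⊢ ((p1 ⅋ p1⊥) ⊗ (p1 ⅋ p1⊥))
  [⅋]  ⊢ (p1 ⅋ p1⊥)
    [Ax]  ⊢ p1, p1⊥
  [⅋]  ⊢ (p1 ⅋ p1⊥)
    [Ax]  ⊢ p1, p1⊥

Result: YES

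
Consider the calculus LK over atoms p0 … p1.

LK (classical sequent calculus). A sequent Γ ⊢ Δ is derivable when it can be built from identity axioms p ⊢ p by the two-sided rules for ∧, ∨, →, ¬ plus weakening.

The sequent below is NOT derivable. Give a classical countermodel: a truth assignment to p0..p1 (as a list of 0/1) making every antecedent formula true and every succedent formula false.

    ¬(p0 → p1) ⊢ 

Truth-table refutation:
  v=00: Γ:[¬(p0 → p1)=F] Δ:[] refutes=False
  v=01: Γ:[¬(p0 → p1)=F] Δ:[] refutes=False
  v=10: Γ:[¬(p0 → p1)=T] Δ:[] refutes=True  ← countermodel

Result: [1, 0]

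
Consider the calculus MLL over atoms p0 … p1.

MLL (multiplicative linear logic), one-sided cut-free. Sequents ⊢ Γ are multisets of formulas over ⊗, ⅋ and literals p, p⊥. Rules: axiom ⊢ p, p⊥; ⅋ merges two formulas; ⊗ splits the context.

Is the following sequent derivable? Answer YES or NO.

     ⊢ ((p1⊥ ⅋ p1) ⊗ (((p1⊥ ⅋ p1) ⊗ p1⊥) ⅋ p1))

Proof tree:
[⊗]  ⊢ ((p1⊥ ⅋ p1) ⊗ (((p1⊥ ⅋ p1) ⊗ p1⊥) ⅋ p1))
  [⅋]  ⊢ (p1⊥ ⅋ p1)
    [Ax]  ⊢ p1, p1⊥
  [⅋]  ⊢ (((p1⊥ ⅋ p1) ⊗ p1⊥) ⅋ p1)
    [⊗]  ⊢ p1, ((p1⊥ ⅋ p1) ⊗ p1⊥)
      [⅋]  ⊢ (p1⊥ ⅋ p1)
        [Ax]  ⊢ p1, p1⊥
      [Ax]  ⊢ p1, p1⊥

Result: YES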